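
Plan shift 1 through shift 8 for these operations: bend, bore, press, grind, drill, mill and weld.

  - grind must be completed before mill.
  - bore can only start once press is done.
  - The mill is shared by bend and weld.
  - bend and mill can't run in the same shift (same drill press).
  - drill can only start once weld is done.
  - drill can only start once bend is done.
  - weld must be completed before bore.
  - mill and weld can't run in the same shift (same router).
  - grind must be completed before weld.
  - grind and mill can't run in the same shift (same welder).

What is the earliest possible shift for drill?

Precedence pushes drill to at least shift 3.
drill at shift 3 is achievable: bend=shift 1, grind=shift 1, drill=shift 3, weld=shift 2, press=shift 1, bore=shift 3, mill=shift 3.

shift 3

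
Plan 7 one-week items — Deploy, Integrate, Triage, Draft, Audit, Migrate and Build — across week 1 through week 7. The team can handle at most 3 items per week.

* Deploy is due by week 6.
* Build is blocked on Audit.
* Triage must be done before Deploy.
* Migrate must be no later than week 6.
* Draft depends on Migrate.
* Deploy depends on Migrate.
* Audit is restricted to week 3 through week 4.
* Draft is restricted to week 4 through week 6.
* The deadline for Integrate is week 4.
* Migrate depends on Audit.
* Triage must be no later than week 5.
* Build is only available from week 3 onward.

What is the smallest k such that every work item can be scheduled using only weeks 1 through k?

5

The precedence chain requires at least 3 distinct weeks.
With at most 3 per week and 7 work items, at least 3 weeks are needed.
Propagating the time windows through the other constraints, Deploy can't land before week 5, so the schedule must run through at least week 5.
5 works (last occupied week: week 5): for example Build in week 4, Audit in week 3, Integrate in week 1, Triage in week 1, Draft in week 5, Deploy in week 5, Migrate in week 4.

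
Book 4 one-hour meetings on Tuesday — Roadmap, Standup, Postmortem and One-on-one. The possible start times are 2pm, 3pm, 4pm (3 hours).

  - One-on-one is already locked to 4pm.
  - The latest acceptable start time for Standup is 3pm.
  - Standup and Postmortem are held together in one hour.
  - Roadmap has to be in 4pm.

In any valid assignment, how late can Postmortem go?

3pm

Postmortem must be in the same hour as Standup, which can't be after 3pm, so Postmortem is at most 3pm.
Postmortem at 3pm is achievable: Postmortem in 3pm; Roadmap in 4pm; Standup in 3pm; One-on-one in 4pm.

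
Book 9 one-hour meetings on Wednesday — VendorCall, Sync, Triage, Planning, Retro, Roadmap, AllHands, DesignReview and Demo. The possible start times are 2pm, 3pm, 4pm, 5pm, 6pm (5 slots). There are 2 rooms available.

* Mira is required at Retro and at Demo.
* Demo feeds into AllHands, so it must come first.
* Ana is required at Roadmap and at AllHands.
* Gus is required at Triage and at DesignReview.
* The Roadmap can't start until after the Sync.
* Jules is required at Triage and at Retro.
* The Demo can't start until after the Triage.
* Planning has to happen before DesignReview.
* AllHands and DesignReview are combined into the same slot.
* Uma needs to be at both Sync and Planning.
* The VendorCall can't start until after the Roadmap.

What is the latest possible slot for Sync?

Downstream work caps Sync at 4pm.
Sync at 3pm is achievable: Triage=2pm; Demo=3pm; Roadmap=4pm; VendorCall=5pm; Retro=4pm; DesignReview=6pm; Sync=3pm; Planning=2pm; AllHands=6pm.
Nothing later works — the conflict and capacity constraints rule out every slot after 3pm.

3pm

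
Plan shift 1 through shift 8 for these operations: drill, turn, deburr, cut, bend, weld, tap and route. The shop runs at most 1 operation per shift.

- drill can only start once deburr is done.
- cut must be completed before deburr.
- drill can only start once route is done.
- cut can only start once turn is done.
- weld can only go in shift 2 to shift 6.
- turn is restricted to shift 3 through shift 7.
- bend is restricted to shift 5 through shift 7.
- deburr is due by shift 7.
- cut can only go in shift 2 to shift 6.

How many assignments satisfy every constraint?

47

Splitting on drill: it can be shift 6 (1), shift 7 (2), shift 8 (44). Listing each branch's schedules as (turn, deburr, cut, bend, weld, tap, route) by shift number:
drill=shift 6: (3,5,4,7,2,8,1) — 1.
drill=shift 7: (3,5,4,6,2,8,1) (3,6,4,5,2,8,1) — 2.
drill=shift 8: (3,5,4,6,2,1,7) (3,5,4,6,2,7,1) (3,5,4,7,2,1,6) (3,5,4,7,2,6,1) (3,5,4,7,6,1,2) (3,5,4,7,6,2,1) (3,6,4,5,2,1,7) (3,6,4,5,2,7,1) (3,6,4,7,2,1,5) (3,6,4,7,2,5,1) (3,6,4,7,5,1,2) (3,6,4,7,5,2,1) (3,6,5,7,2,1,4) (3,6,5,7,2,4,1) (3,6,5,7,4,1,2) (3,6,5,7,4,2,1) (3,7,4,5,2,1,6) (3,7,4,5,2,6,1) (3,7,4,5,6,1,2) (3,7,4,5,6,2,1) (3,7,4,6,2,1,5) (3,7,4,6,2,5,1) (3,7,4,6,5,1,2) (3,7,4,6,5,2,1) (3,7,5,6,2,1,4) (3,7,5,6,2,4,1) (3,7,5,6,4,1,2) (3,7,5,6,4,2,1) (3,7,6,5,2,1,4) (3,7,6,5,2,4,1) (3,7,6,5,4,1,2) (3,7,6,5,4,2,1) (4,6,5,7,2,1,3) (4,6,5,7,2,3,1) (4,6,5,7,3,1,2) (4,6,5,7,3,2,1) (4,7,5,6,2,1,3) (4,7,5,6,2,3,1) (4,7,5,6,3,1,2) (4,7,5,6,3,2,1) (4,7,6,5,2,1,3) (4,7,6,5,2,3,1) (4,7,6,5,3,1,2) (4,7,6,5,3,2,1) — 44.
Summing: 1 + 2 + 44 = 47.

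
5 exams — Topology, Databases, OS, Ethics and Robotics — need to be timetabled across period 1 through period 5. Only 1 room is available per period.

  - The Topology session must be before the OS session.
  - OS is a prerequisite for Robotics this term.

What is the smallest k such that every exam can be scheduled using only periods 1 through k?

5 periods

The precedence chain requires at least 3 distinct periods.
With at most 1 per period and 5 exams, at least 5 periods are needed.
5 works (last occupied period: period 5): for example Robotics in period 3, OS in period 2, Topology in period 1, Databases in period 4, Ethics in period 5.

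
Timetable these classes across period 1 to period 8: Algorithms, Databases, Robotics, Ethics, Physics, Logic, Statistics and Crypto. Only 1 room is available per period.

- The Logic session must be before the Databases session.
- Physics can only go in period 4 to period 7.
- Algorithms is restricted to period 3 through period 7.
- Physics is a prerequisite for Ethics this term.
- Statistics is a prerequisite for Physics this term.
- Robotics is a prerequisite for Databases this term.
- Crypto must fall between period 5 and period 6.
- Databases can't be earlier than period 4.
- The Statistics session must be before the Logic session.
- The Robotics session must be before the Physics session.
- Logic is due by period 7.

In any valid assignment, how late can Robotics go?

period 4

Downstream work caps Robotics at period 6.
Robotics at period 4 is achievable: Databases in period 7, Statistics in period 1, Physics in period 6, Algorithms in period 3, Robotics in period 4, Crypto in period 5, Ethics in period 8, Logic in period 2.
Nothing later works — the capacity limit rule out every period after period 4.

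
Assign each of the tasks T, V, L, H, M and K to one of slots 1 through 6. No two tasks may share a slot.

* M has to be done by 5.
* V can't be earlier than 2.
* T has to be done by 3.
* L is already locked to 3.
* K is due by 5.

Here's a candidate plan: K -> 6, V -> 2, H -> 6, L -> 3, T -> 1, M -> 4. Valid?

No — it violates: K is due by 5

L is already locked to 3 — holds.
T has to be done by 3 — holds.
V can't be earlier than 2 — holds.
K is due by 5 — violated.
M has to be done by 5 — holds.
No two tasks may share a slot — violated.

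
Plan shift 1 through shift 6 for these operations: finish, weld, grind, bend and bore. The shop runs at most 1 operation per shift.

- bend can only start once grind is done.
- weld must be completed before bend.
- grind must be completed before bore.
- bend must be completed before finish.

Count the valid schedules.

42

Splitting on finish: it can be shift 4 (4), shift 5 (13), shift 6 (25). Listing each branch's schedules as (weld, grind, bend, bore) by shift number:
finish=shift 4: (1,2,3,5) (1,2,3,6) (2,1,3,5) (2,1,3,6) — 4.
finish=shift 5: (1,2,3,4) (1,2,3,6) (1,2,4,3) (1,2,4,6) (1,3,4,6) (2,1,3,4) (2,1,3,6) (2,1,4,3) (2,1,4,6) (2,3,4,6) (3,1,4,2) (3,1,4,6) (3,2,4,6) — 13.
finish=shift 6: (1,2,3,4) (1,2,3,5) (1,2,4,3) (1,2,4,5) (1,2,5,3) (1,2,5,4) (1,3,4,5) (1,3,5,4) (2,1,3,4) (2,1,3,5) (2,1,4,3) (2,1,4,5) (2,1,5,3) (2,1,5,4) (2,3,4,5) (2,3,5,4) (3,1,4,2) (3,1,4,5) (3,1,5,2) (3,1,5,4) (3,2,4,5) (3,2,5,4) (4,1,5,2) (4,1,5,3) (4,2,5,3) — 25.
Summing: 4 + 13 + 25 = 42.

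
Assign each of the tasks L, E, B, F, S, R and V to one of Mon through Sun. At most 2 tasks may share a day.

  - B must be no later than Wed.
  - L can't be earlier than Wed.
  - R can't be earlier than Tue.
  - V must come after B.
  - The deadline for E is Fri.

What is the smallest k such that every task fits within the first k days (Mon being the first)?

4 days

The precedence chain requires at least 2 distinct days.
With at most 2 per day and 7 tasks, at least 4 days are needed.
L can't be placed before Wed — that is day 3 counting from Mon — so the schedule must run through at least 3 days.
4 works (last occupied day: Thu): for example B=Mon, F=Wed, V=Tue, S=Thu, R=Tue, L=Wed, E=Mon.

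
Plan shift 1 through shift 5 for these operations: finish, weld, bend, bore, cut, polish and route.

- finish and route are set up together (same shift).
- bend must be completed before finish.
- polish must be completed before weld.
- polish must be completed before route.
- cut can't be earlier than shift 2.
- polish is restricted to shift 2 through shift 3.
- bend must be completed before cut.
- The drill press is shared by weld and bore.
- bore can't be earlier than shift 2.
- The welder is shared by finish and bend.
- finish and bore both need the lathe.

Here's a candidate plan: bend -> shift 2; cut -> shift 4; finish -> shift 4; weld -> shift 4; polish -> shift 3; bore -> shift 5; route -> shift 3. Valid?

polish is restricted to shift 2 through shift 3 — holds.
cut can't be earlier than shift 2 — holds.
The welder is shared by finish and bend — holds.
The drill press is shared by weld and bore — holds.
polish must be completed before weld — holds.
finish and bore both need the lathe — holds.
finish and route are set up together (same shift) — violated.
bore can't be earlier than shift 2 — holds.
bend must be completed before finish — holds.
polish must be completed before route — violated.
bend must be completed before cut — holds.

Invalid. finish and route are set up together (same shift).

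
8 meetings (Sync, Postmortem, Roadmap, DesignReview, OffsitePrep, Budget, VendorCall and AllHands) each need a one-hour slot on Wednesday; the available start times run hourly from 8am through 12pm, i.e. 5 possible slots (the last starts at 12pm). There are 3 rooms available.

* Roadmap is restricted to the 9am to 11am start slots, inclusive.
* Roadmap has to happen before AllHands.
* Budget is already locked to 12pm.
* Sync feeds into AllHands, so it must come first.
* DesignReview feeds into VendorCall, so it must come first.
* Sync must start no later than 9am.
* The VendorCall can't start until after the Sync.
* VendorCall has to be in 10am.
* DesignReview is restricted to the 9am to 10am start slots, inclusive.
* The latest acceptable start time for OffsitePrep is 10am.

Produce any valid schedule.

Postmortem=8am; AllHands=10am; Budget=12pm; DesignReview=9am; VendorCall=10am; Roadmap=9am; OffsitePrep=8am; Sync=8am

Checking: Roadmap(9am) before AllHands(10am); Sync(8am) before VendorCall(10am); DesignReview(9am) before VendorCall(10am); Sync(8am) before AllHands(10am); OffsitePrep=8am in [8am,10am]; DesignReview=9am in [9am,10am]; VendorCall=10am in [10am,10am]; Budget=12pm in [12pm,12pm]; Roadmap=9am in [9am,11am]; Sync=8am in [8am,9am]; max 3 per slot (cap 3).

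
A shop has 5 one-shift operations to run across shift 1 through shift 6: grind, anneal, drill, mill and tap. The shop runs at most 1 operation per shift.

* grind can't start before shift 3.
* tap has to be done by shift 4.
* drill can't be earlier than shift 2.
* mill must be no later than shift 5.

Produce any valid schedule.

drill in shift 2; tap in shift 1; anneal in shift 5; mill in shift 4; grind in shift 3

Checking: mill=shift 4 in [shift 1,shift 5]; drill=shift 2 in [shift 2,shift 6]; tap=shift 1 in [shift 1,shift 4]; grind=shift 3 in [shift 3,shift 6]; max 1 per shift (cap 1).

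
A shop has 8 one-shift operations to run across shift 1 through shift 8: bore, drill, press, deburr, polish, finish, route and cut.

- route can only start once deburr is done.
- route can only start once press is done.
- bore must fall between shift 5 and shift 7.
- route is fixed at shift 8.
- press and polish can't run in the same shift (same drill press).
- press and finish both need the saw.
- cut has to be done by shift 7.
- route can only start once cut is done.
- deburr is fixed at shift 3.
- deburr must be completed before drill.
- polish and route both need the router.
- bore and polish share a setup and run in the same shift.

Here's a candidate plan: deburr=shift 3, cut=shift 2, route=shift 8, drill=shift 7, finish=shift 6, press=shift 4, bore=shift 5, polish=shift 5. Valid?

Yes

route can only start once cut is done — holds.
deburr is fixed at shift 3 — holds.
polish and route both need the router — holds.
bore must fall between shift 5 and shift 7 — holds.
press and finish both need the saw — holds.
route can only start once press is done — holds.
cut has to be done by shift 7 — holds.
route can only start once deburr is done — holds.
bore and polish share a setup and run in the same shift — holds.
deburr must be completed before drill — holds.
route is fixed at shift 8 — holds.
press and polish can't run in the same shift (same drill press) — holds.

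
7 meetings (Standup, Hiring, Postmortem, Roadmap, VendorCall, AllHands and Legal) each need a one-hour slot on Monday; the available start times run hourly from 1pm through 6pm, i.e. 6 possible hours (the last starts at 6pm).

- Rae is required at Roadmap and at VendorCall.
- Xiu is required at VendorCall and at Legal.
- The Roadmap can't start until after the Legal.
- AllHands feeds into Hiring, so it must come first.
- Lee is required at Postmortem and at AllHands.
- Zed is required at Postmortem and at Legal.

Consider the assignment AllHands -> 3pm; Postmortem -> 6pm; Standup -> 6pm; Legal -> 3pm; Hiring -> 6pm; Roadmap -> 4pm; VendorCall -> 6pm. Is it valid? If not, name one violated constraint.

Valid

Zed is required at Postmortem and at Legal — holds.
Xiu is required at VendorCall and at Legal — holds.
The Roadmap can't start until after the Legal — holds.
Rae is required at Roadmap and at VendorCall — holds.
AllHands feeds into Hiring, so it must come first — holds.
Lee is required at Postmortem and at AllHands — holds.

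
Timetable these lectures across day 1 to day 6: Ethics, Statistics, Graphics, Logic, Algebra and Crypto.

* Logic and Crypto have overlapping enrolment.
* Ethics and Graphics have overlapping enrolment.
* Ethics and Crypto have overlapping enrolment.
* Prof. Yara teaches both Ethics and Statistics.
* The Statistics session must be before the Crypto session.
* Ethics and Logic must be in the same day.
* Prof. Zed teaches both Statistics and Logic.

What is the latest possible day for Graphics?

day 6

Graphics at day 6 is achievable: Logic -> day 3, Crypto -> day 2, Ethics -> day 3, Graphics -> day 6, Statistics -> day 1, Algebra -> day 1.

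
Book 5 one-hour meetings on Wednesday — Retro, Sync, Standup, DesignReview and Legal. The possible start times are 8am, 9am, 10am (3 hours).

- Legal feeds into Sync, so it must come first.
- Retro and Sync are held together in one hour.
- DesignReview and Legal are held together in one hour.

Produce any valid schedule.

DesignReview -> 8am, Sync -> 9am, Retro -> 9am, Standup -> 8am, Legal -> 8am

Checking: Legal(8am) before Sync(9am); DesignReview = Legal = 8am; Retro = Sync = 9am.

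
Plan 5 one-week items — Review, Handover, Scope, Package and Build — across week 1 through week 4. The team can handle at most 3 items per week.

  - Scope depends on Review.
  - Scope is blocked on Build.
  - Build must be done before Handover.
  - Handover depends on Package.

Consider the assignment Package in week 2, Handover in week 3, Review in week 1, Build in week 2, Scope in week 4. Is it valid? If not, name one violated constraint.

The team can handle at most 3 items per week — holds.
Scope is blocked on Build — holds.
Handover depends on Package — holds.
Scope depends on Review — holds.
Build must be done before Handover — holds.

Valid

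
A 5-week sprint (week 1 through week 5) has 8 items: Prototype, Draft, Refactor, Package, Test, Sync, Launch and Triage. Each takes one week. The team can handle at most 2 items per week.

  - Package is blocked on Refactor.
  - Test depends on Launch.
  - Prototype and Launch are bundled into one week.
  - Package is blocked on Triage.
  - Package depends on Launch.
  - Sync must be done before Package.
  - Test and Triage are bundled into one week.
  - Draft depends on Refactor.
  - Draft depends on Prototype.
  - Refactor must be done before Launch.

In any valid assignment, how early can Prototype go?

Prototype must be in the same week as Launch, which can't be before week 2, so Prototype is at least week 2; Prototype must be in the same week as Launch, which can't be after week 3, so Prototype is at most week 3.
Prototype at week 2 is achievable: Draft in week 4; Launch in week 2; Test in week 3; Refactor in week 1; Package in week 4; Sync in week 1; Prototype in week 2; Triage in week 3.

week 2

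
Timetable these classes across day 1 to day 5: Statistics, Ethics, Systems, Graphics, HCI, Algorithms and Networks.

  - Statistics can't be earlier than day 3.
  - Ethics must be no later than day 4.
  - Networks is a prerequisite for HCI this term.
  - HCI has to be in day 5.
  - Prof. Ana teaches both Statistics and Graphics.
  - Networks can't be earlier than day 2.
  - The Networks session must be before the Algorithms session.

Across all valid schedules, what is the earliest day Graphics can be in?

Graphics at day 1 is achievable: Networks=day 2; Systems=day 1; Algorithms=day 3; Statistics=day 3; Ethics=day 1; HCI=day 5; Graphics=day 1.

day 1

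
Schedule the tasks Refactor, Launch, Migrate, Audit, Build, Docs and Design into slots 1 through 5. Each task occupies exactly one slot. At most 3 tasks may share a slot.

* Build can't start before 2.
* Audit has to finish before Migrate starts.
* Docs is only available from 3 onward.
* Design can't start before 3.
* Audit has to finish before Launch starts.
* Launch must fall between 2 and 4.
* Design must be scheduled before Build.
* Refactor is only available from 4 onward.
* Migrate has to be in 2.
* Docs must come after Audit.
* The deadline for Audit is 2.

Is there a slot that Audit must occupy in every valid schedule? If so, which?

1

Audit's own window allows nothing later than 2; downstream work caps Audit at 1.
So Audit is pinned to 1.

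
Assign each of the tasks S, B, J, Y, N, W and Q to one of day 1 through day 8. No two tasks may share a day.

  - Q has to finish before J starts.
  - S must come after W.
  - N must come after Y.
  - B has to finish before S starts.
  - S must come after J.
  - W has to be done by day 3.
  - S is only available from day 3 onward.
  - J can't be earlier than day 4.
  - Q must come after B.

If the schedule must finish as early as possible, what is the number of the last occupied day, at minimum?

The precedence chain requires at least 4 distinct days.
With at most 1 per day and 7 tasks, at least 7 days are needed.
Propagating the time windows through the other constraints, S can't land before day 5, so the schedule must run through at least day 5.
7 works (last occupied day: day 7): for example N in day 7; Y in day 6; W in day 1; Q in day 3; J in day 4; B in day 2; S in day 5.

7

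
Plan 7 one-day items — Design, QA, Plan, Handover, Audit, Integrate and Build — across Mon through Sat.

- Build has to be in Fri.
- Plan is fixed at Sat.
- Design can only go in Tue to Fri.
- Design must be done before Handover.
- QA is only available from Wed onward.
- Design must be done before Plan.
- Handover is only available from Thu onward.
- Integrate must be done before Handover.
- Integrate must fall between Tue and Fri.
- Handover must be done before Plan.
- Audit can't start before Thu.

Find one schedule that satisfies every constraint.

Integrate -> Tue; QA -> Wed; Plan -> Sat; Audit -> Thu; Handover -> Thu; Design -> Tue; Build -> Fri

Checking: Design(Tue) before Handover(Thu); Design(Tue) before Plan(Sat); Handover(Thu) before Plan(Sat); Integrate(Tue) before Handover(Thu); Build=Fri in [Fri,Fri]; Audit=Thu in [Thu,Sat]; Integrate=Tue in [Tue,Fri]; Design=Tue in [Tue,Fri]; Plan=Sat in [Sat,Sat]; Handover=Thu in [Thu,Sat]; QA=Wed in [Wed,Sat].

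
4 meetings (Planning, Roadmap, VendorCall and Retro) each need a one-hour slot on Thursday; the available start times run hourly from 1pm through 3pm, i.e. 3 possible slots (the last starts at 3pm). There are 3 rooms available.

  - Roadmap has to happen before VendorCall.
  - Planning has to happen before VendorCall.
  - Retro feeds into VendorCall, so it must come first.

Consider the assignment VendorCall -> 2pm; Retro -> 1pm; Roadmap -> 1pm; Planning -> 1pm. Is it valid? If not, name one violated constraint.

Retro feeds into VendorCall, so it must come first — holds.
There are 3 rooms available — holds.
Roadmap has to happen before VendorCall — holds.
Planning has to happen before VendorCall — holds.

Valid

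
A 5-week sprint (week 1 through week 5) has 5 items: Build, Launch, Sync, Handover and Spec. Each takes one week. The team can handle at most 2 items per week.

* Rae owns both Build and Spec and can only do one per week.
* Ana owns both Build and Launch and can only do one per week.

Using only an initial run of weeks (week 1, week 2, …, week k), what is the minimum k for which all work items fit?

3 weeks

With at most 2 per week and 5 work items, at least 3 weeks are needed.
3 works (last occupied week: week 3): for example Handover -> week 2; Launch -> week 2; Build -> week 1; Spec -> week 3; Sync -> week 1.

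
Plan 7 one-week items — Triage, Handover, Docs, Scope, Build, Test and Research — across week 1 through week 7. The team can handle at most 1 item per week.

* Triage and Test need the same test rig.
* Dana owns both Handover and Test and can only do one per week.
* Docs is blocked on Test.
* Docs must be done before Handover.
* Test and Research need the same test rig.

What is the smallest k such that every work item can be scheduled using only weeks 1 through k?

The precedence chain requires at least 3 distinct weeks.
With at most 1 per week and 7 work items, at least 7 weeks are needed.
7 works (last occupied week: week 7): for example Test in week 1; Triage in week 4; Research in week 7; Docs in week 2; Build in week 6; Scope in week 5; Handover in week 3.

7 weeks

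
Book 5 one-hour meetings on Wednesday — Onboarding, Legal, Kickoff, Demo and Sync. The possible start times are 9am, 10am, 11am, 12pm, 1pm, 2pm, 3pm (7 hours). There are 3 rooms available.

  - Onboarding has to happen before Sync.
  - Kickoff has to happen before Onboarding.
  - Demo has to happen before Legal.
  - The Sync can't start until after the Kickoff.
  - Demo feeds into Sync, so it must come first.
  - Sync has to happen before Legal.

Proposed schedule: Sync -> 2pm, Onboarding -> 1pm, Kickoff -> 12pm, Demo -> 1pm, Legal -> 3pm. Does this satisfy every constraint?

Yes

Kickoff has to happen before Onboarding — holds.
Demo has to happen before Legal — holds.
Onboarding has to happen before Sync — holds.
The Sync can't start until after the Kickoff — holds.
There are 3 rooms available — holds.
Demo feeds into Sync, so it must come first — holds.
Sync has to happen before Legal — holds.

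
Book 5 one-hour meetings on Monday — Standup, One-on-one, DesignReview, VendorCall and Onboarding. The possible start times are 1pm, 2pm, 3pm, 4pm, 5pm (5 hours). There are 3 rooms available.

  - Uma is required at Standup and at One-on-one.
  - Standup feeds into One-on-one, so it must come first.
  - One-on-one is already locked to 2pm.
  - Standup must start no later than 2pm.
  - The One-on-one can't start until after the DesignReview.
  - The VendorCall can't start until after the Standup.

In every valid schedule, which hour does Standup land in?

1pm

Standup's window is 1pm–2pm.
One-on-one is fixed at 2pm, and Standup can't share a hour with One-on-one.
So Standup must be 1pm.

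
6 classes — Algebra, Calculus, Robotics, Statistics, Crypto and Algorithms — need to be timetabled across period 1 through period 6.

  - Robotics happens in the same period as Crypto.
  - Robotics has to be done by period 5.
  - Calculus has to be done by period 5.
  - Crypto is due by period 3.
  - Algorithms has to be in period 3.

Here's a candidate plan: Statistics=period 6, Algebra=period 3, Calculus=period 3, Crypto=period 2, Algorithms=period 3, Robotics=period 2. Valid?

Valid

Crypto is due by period 3 — holds.
Robotics happens in the same period as Crypto — holds.
Algorithms has to be in period 3 — holds.
Robotics has to be done by period 5 — holds.
Calculus has to be done by period 5 — holds.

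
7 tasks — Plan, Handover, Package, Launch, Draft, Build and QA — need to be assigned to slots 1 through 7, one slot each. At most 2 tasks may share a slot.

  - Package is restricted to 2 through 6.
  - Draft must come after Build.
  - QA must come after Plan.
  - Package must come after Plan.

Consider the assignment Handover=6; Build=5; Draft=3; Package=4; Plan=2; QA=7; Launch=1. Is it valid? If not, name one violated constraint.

Package is restricted to 2 through 6 — holds.
QA must come after Plan — holds.
Draft must come after Build — violated.
Package must come after Plan — holds.
At most 2 tasks may share a slot — holds.

No — it violates: Draft must come after Build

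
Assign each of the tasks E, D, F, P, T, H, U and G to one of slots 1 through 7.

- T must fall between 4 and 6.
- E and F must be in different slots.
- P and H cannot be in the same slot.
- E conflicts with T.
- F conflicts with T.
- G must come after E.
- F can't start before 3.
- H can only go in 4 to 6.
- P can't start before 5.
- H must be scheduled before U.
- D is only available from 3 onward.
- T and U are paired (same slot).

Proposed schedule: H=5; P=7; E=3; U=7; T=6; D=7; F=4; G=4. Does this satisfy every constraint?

T and U are paired (same slot) — violated.
T must fall between 4 and 6 — holds.
F conflicts with T — holds.
P and H cannot be in the same slot — holds.
P can't start before 5 — holds.
H can only go in 4 to 6 — holds.
E and F must be in different slots — holds.
H must be scheduled before U — holds.
E conflicts with T — holds.
G must come after E — holds.
D is only available from 3 onward — holds.
F can't start before 3 — holds.

No. T and U are paired (same slot) is not satisfied.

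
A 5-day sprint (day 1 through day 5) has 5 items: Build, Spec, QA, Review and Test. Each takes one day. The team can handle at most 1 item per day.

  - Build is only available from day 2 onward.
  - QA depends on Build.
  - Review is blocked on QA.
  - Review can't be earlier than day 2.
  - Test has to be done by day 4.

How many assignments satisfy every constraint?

Splitting on Build: it can be day 2 (5), day 3 (2). Listing each branch's schedules as (Spec, QA, Review, Test) by day number:
Build=day 2: (1,3,5,4) (1,4,5,3) (3,4,5,1) (4,3,5,1) (5,3,4,1) — 5.
Build=day 3: (1,4,5,2) (2,4,5,1) — 2.
Summing: 5 + 2 = 7.

7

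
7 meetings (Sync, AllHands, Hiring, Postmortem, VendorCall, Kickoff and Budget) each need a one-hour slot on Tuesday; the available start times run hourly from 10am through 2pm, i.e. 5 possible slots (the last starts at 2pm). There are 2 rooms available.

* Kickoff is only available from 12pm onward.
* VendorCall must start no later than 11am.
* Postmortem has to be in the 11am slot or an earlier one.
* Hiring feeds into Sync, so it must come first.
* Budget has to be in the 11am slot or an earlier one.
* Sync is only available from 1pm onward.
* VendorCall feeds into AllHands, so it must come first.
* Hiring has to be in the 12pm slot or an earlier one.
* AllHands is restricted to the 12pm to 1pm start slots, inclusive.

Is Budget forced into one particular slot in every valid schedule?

Budget can be 10am (e.g. Postmortem in 11am, AllHands in 12pm, Budget in 10am, Hiring in 11am, Sync in 1pm, Kickoff in 12pm, VendorCall in 10am) or 11am (e.g. VendorCall in 10am, Kickoff in 12pm, AllHands in 12pm, Hiring in 11am, Sync in 1pm, Postmortem in 10am, Budget in 11am).

No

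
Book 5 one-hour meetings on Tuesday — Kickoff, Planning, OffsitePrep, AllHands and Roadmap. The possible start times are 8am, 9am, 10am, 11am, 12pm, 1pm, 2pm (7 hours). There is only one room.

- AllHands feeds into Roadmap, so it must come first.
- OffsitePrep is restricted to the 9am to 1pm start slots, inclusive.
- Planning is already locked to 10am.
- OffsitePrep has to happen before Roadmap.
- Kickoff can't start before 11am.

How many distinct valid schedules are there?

Splitting on Kickoff: it can be 11am (14), 12pm (14), 1pm (14), 2pm (14). Listing each branch's schedules as (Planning, OffsitePrep, AllHands, Roadmap):
Kickoff=11am: (10am,9am,8am,12pm) (10am,9am,8am,1pm) (10am,9am,8am,2pm) (10am,9am,12pm,1pm) (10am,9am,12pm,2pm) (10am,9am,1pm,2pm) (10am,12pm,8am,1pm) (10am,12pm,8am,2pm) (10am,12pm,9am,1pm) (10am,12pm,9am,2pm) (10am,12pm,1pm,2pm) (10am,1pm,8am,2pm) (10am,1pm,9am,2pm) (10am,1pm,12pm,2pm) — 14.
Kickoff=12pm: (10am,9am,8am,11am) (10am,9am,8am,1pm) (10am,9am,8am,2pm) (10am,9am,11am,1pm) (10am,9am,11am,2pm) (10am,9am,1pm,2pm) (10am,11am,8am,1pm) (10am,11am,8am,2pm) (10am,11am,9am,1pm) (10am,11am,9am,2pm) (10am,11am,1pm,2pm) (10am,1pm,8am,2pm) (10am,1pm,9am,2pm) (10am,1pm,11am,2pm) — 14.
Kickoff=1pm: (10am,9am,8am,11am) (10am,9am,8am,12pm) (10am,9am,8am,2pm) (10am,9am,11am,12pm) (10am,9am,11am,2pm) (10am,9am,12pm,2pm) (10am,11am,8am,12pm) (10am,11am,8am,2pm) (10am,11am,9am,12pm) (10am,11am,9am,2pm) (10am,11am,12pm,2pm) (10am,12pm,8am,2pm) (10am,12pm,9am,2pm) (10am,12pm,11am,2pm) — 14.
Kickoff=2pm: (10am,9am,8am,11am) (10am,9am,8am,12pm) (10am,9am,8am,1pm) (10am,9am,11am,12pm) (10am,9am,11am,1pm) (10am,9am,12pm,1pm) (10am,11am,8am,12pm) (10am,11am,8am,1pm) (10am,11am,9am,12pm) (10am,11am,9am,1pm) (10am,11am,12pm,1pm) (10am,12pm,8am,1pm) (10am,12pm,9am,1pm) (10am,12pm,11am,1pm) — 14.
Summing: 14 + 14 + 14 + 14 = 56.

56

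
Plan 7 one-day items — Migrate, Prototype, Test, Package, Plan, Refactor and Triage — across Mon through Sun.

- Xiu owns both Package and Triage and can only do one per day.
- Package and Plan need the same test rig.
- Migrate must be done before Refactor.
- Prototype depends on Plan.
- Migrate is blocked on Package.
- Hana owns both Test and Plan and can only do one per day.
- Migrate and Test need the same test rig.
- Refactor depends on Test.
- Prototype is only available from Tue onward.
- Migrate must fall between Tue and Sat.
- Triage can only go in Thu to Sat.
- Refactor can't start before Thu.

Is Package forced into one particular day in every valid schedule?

No

Package can be Mon (e.g. Plan -> Tue; Migrate -> Tue; Package -> Mon; Prototype -> Wed; Test -> Mon; Triage -> Thu; Refactor -> Thu) or Tue (e.g. Migrate -> Wed; Refactor -> Thu; Triage -> Thu; Test -> Tue; Prototype -> Tue; Package -> Tue; Plan -> Mon).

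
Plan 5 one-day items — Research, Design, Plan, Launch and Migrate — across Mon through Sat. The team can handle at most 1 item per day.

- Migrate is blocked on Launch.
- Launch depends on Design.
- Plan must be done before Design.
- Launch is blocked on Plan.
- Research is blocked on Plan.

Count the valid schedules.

Splitting on Research: it can be Tue (4), Wed (5), Thu (5), Fri (5), Sat (5). Listing each branch's schedules as (Design, Plan, Launch, Migrate):
Research=Tue: (Wed,Mon,Thu,Fri) (Wed,Mon,Thu,Sat) (Wed,Mon,Fri,Sat) (Thu,Mon,Fri,Sat) — 4.
Research=Wed: (Tue,Mon,Thu,Fri) (Tue,Mon,Thu,Sat) (Tue,Mon,Fri,Sat) (Thu,Mon,Fri,Sat) (Thu,Tue,Fri,Sat) — 5.
Research=Thu: (Tue,Mon,Wed,Fri) (Tue,Mon,Wed,Sat) (Tue,Mon,Fri,Sat) (Wed,Mon,Fri,Sat) (Wed,Tue,Fri,Sat) — 5.
Research=Fri: (Tue,Mon,Wed,Thu) (Tue,Mon,Wed,Sat) (Tue,Mon,Thu,Sat) (Wed,Mon,Thu,Sat) (Wed,Tue,Thu,Sat) — 5.
Research=Sat: (Tue,Mon,Wed,Thu) (Tue,Mon,Wed,Fri) (Tue,Mon,Thu,Fri) (Wed,Mon,Thu,Fri) (Wed,Tue,Thu,Fri) — 5.
Summing: 4 + 5 + 5 + 5 + 5 = 24.

24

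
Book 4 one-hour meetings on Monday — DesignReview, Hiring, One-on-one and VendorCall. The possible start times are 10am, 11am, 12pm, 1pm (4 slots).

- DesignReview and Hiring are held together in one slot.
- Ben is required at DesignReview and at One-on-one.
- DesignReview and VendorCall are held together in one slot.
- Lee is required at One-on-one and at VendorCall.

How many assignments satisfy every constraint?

12

Splitting on DesignReview: it can be 10am (3), 11am (3), 12pm (3), 1pm (3). Listing each branch's schedules as (Hiring, One-on-one, VendorCall):
DesignReview=10am: (10am,11am,10am) (10am,12pm,10am) (10am,1pm,10am) — 3.
DesignReview=11am: (11am,10am,11am) (11am,12pm,11am) (11am,1pm,11am) — 3.
DesignReview=12pm: (12pm,10am,12pm) (12pm,11am,12pm) (12pm,1pm,12pm) — 3.
DesignReview=1pm: (1pm,10am,1pm) (1pm,11am,1pm) (1pm,12pm,1pm) — 3.
Summing: 3 + 3 + 3 + 3 = 12.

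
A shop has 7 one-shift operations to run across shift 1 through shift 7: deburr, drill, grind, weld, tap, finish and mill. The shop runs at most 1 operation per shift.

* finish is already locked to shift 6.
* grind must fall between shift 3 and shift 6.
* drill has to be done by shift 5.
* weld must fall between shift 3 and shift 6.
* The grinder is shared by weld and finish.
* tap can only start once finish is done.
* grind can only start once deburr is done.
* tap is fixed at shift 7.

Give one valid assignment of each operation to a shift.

weld -> shift 4, deburr -> shift 2, drill -> shift 1, tap -> shift 7, finish -> shift 6, grind -> shift 3, mill -> shift 5

Checking: deburr(shift 2) before grind(shift 3); finish(shift 6) before tap(shift 7); weld(shift 4) != finish(shift 6); grind=shift 3 in [shift 3,shift 6]; tap=shift 7 in [shift 7,shift 7]; weld=shift 4 in [shift 3,shift 6]; finish=shift 6 in [shift 6,shift 6]; drill=shift 1 in [shift 1,shift 5]; max 1 per shift (cap 1).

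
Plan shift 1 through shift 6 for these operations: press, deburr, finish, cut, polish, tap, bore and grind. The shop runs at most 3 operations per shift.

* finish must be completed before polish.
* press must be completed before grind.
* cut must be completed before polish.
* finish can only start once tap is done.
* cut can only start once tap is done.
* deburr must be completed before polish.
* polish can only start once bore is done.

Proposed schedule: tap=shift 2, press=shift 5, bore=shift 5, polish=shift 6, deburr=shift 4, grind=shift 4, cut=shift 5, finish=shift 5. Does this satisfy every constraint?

No. The shop runs at most 3 operations per shift is not satisfied.

finish can only start once tap is done — holds.
press must be completed before grind — violated.
deburr must be completed before polish — holds.
finish must be completed before polish — holds.
The shop runs at most 3 operations per shift — violated.
cut can only start once tap is done — holds.
polish can only start once bore is done — holds.
cut must be completed before polish — holds.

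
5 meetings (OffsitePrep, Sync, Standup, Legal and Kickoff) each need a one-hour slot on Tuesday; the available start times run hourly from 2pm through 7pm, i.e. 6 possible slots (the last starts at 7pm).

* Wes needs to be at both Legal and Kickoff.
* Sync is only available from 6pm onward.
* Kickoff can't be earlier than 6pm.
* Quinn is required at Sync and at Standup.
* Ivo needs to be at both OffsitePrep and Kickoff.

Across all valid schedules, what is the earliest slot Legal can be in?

Legal at 2pm is achievable: Kickoff -> 6pm, Sync -> 6pm, Standup -> 2pm, OffsitePrep -> 2pm, Legal -> 2pm.

2pm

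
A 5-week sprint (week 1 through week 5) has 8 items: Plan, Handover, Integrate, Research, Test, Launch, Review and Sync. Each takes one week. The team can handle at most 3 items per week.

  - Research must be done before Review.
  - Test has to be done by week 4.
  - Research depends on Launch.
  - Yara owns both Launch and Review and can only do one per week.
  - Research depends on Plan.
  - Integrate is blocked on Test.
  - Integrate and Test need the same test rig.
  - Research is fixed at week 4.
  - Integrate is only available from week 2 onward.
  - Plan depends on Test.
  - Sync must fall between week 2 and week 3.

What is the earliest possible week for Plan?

Precedence pushes Plan to at least week 2; downstream work caps Plan at week 3.
Plan at week 2 is achievable: Launch in week 1, Integrate in week 2, Test in week 1, Sync in week 2, Plan in week 2, Review in week 5, Research in week 4, Handover in week 1.

week 2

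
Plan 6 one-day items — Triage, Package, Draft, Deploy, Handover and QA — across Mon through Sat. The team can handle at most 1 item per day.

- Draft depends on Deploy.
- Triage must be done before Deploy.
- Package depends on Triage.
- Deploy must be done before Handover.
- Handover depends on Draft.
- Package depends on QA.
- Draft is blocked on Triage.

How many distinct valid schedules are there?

14

Splitting on Triage: it can be Mon (10), Tue (4). Listing each branch's schedules as (Package, Draft, Deploy, Handover, QA):
Triage=Mon: (Wed,Fri,Thu,Sat,Tue) (Thu,Fri,Tue,Sat,Wed) (Thu,Fri,Wed,Sat,Tue) (Fri,Wed,Tue,Sat,Thu) (Fri,Thu,Tue,Sat,Wed) (Fri,Thu,Wed,Sat,Tue) (Sat,Wed,Tue,Thu,Fri) (Sat,Wed,Tue,Fri,Thu) (Sat,Thu,Tue,Fri,Wed) (Sat,Thu,Wed,Fri,Tue) — 10.
Triage=Tue: (Wed,Fri,Thu,Sat,Mon) (Thu,Fri,Wed,Sat,Mon) (Fri,Thu,Wed,Sat,Mon) (Sat,Thu,Wed,Fri,Mon) — 4.
Summing: 10 + 4 = 14.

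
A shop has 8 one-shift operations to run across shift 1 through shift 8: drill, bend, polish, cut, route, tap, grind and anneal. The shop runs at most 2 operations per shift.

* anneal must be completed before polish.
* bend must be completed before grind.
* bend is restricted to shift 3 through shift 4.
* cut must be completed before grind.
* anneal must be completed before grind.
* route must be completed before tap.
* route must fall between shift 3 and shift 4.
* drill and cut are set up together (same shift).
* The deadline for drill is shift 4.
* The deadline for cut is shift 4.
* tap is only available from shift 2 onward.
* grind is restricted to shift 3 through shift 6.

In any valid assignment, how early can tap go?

shift 4

Tap is available from shift 2; precedence pushes tap to at least shift 4.
tap at shift 4 is achievable: grind in shift 4; anneal in shift 2; route in shift 3; drill in shift 1; polish in shift 5; bend in shift 3; cut in shift 1; tap in shift 4.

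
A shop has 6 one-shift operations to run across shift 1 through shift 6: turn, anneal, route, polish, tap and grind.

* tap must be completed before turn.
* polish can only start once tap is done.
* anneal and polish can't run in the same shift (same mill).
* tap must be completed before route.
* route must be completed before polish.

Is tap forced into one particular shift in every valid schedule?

No

tap can be shift 1 (e.g. grind -> shift 1, anneal -> shift 1, tap -> shift 1, route -> shift 2, polish -> shift 3, turn -> shift 2) or shift 2 (e.g. anneal in shift 1; turn in shift 3; route in shift 3; tap in shift 2; polish in shift 4; grind in shift 1).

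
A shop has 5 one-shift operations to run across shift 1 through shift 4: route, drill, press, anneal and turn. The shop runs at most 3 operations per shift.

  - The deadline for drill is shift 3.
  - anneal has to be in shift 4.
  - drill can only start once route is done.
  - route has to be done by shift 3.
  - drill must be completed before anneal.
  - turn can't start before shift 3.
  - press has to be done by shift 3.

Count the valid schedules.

18

Splitting on route: it can be shift 1 (12), shift 2 (6). Listing each branch's schedules as (drill, press, anneal, turn) by shift number:
route=shift 1: (2,1,4,3) (2,1,4,4) (2,2,4,3) (2,2,4,4) (2,3,4,3) (2,3,4,4) (3,1,4,3) (3,1,4,4) (3,2,4,3) (3,2,4,4) (3,3,4,3) (3,3,4,4) — 12.
route=shift 2: (3,1,4,3) (3,1,4,4) (3,2,4,3) (3,2,4,4) (3,3,4,3) (3,3,4,4) — 6.
Summing: 12 + 6 = 18.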